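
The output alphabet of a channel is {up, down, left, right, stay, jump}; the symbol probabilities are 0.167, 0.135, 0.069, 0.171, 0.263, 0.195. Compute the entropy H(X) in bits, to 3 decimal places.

H = −Σ pᵢ log₂ pᵢ.
−0.167·log₂(0.167) = 0.4312
−0.135·log₂(0.135) = 0.3900
−0.069·log₂(0.069) = 0.2662
−0.171·log₂(0.171) = 0.4357
−0.263·log₂(0.263) = 0.5068
−0.195·log₂(0.195) = 0.4599
Sum ≈ 2.4897 → 2.490 bits.

2.490 bits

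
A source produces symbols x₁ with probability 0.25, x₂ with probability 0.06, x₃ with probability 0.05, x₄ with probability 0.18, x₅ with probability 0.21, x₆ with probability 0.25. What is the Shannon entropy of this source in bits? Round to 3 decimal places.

2.378 bits

H = −Σ pᵢ log₂ pᵢ.
−0.25·log₂(0.25) = 0.5000
−0.06·log₂(0.06) = 0.2435
−0.05·log₂(0.05) = 0.2161
−0.18·log₂(0.18) = 0.4453
−0.21·log₂(0.21) = 0.4728
−0.25·log₂(0.25) = 0.5000
Sum ≈ 2.3778 → 2.378 bits.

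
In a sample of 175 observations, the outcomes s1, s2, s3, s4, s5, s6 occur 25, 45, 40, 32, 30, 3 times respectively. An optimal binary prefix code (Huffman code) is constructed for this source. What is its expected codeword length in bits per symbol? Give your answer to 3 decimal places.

2.491 bits/symbol

Probabilities are the counts divided by 175.
Repeatedly combine the two least-probable nodes; the expected code length is the sum of the merged weights.
merge 3/175 + 1/7 → 4/25
merge 4/25 + 6/35 → 58/175
merge 32/175 + 8/35 → 72/175
merge 9/35 + 58/175 → 103/175
merge 72/175 + 103/175 → 1
L = 4/25 + 58/175 + 72/175 + 103/175 + 1 = 436/175 ≈ 2.491 bits/symbol.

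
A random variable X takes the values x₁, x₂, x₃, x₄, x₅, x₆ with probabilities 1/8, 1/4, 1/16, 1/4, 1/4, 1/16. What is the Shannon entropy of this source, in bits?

Each probability is a power of 1/2, so log₂(1/p) is an integer.
H = Σ p·log₂(1/p) = 1/8·3 + 1/4·2 + 1/16·4 + 1/4·2 + 1/4·2 + 1/16·4 = 2.375 bits.

2.375 bits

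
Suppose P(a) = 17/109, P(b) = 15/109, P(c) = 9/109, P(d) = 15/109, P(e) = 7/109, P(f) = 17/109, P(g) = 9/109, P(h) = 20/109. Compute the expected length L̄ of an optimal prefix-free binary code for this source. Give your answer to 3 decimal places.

2.963 bits/symbol

Repeatedly combine the two least-probable nodes; the expected code length is the sum of the merged weights.
merge 7/109 + 9/109 → 16/109
merge 9/109 + 15/109 → 24/109
merge 15/109 + 16/109 → 31/109
merge 17/109 + 17/109 → 34/109
merge 20/109 + 24/109 → 44/109
merge 31/109 + 34/109 → 65/109
merge 44/109 + 65/109 → 1
L = 16/109 + 24/109 + 31/109 + 34/109 + 44/109 + 65/109 + 1 = 323/109 ≈ 2.963 bits/symbol.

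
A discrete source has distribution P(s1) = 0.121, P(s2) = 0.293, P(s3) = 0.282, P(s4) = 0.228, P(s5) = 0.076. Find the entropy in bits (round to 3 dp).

H = −Σ pᵢ log₂ pᵢ.
−0.121·log₂(0.121) = 0.3687
−0.293·log₂(0.293) = 0.5189
−0.282·log₂(0.282) = 0.5150
−0.228·log₂(0.228) = 0.4863
−0.076·log₂(0.076) = 0.2826
Sum ≈ 2.1714 → 2.171 bits.

2.171 bits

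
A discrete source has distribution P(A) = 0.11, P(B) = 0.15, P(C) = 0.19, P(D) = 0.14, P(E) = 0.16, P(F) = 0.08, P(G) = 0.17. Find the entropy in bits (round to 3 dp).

H = −Σ pᵢ log₂ pᵢ.
−0.11·log₂(0.11) = 0.3503
−0.15·log₂(0.15) = 0.4105
−0.19·log₂(0.19) = 0.4552
−0.14·log₂(0.14) = 0.3971
−0.16·log₂(0.16) = 0.4230
−0.08·log₂(0.08) = 0.2915
−0.17·log₂(0.17) = 0.4346
Sum ≈ 2.7623 → 2.762 bits.

2.762 bits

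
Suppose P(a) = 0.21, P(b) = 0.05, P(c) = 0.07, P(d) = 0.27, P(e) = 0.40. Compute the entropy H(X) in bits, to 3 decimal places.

1.996 bits

H = −Σ pᵢ log₂ pᵢ.
−0.21·log₂(0.21) = 0.4728
−0.05·log₂(0.05) = 0.2161
−0.07·log₂(0.07) = 0.2686
−0.27·log₂(0.27) = 0.5100
−0.40·log₂(0.40) = 0.5288
Sum ≈ 1.9963 → 1.996 bits.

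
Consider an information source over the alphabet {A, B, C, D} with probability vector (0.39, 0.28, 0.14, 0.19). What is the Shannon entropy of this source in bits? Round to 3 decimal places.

1.896 bits

H = −Σ pᵢ log₂ pᵢ.
−0.39·log₂(0.39) = 0.5298
−0.28·log₂(0.28) = 0.5142
−0.14·log₂(0.14) = 0.3971
−0.19·log₂(0.19) = 0.4552
Sum ≈ 1.8964 → 1.896 bits.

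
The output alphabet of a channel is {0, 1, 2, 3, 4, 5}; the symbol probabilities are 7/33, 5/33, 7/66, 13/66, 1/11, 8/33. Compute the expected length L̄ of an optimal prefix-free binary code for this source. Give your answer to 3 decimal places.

Repeatedly combine the two least-probable nodes; the expected code length is the sum of the merged weights.
merge 1/11 + 7/66 → 13/66
merge 5/33 + 13/66 → 23/66
merge 13/66 + 7/33 → 9/22
merge 8/33 + 23/66 → 13/22
merge 9/22 + 13/22 → 1
L = 13/66 + 23/66 + 9/22 + 13/22 + 1 = 28/11 ≈ 2.545 bits/symbol.

2.545 bits/symbol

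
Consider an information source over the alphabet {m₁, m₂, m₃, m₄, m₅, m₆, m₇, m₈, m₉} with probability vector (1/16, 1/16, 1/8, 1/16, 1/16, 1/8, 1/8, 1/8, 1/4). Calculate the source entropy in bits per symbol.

Each probability is a power of 1/2, so log₂(1/p) is an integer.
H = Σ p·log₂(1/p) = 1/16·4 + 1/16·4 + 1/8·3 + 1/16·4 + 1/16·4 + 1/8·3 + 1/8·3 + 1/8·3 + 1/4·2 = 3 bits.

3 bits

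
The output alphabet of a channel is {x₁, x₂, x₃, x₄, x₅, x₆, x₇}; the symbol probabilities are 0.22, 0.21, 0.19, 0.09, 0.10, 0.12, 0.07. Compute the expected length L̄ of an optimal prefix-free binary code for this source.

Repeatedly combine the two least-probable nodes; the expected code length is the sum of the merged weights.
merge 7/100 + 9/100 → 4/25
merge 1/10 + 3/25 → 11/50
merge 4/25 + 19/100 → 7/20
merge 21/100 + 11/50 → 43/100
merge 11/50 + 7/20 → 57/100
merge 43/100 + 57/100 → 1
L = 4/25 + 11/50 + 7/20 + 43/100 + 57/100 + 1 = 273/100 = 2.73 bits/symbol.

2.73 bits/symbol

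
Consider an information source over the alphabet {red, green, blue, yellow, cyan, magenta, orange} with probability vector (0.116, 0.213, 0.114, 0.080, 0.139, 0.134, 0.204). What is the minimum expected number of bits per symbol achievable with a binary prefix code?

2.777 bits/symbol

Repeatedly combine the two least-probable nodes; the expected code length is the sum of the merged weights.
merge 2/25 + 57/500 → 97/500
merge 29/250 + 67/500 → 1/4
merge 139/1000 + 97/500 → 333/1000
merge 51/250 + 213/1000 → 417/1000
merge 1/4 + 333/1000 → 583/1000
merge 417/1000 + 583/1000 → 1
L = 97/500 + 1/4 + 333/1000 + 417/1000 + 583/1000 + 1 = 2777/1000 = 2.777 bits/symbol.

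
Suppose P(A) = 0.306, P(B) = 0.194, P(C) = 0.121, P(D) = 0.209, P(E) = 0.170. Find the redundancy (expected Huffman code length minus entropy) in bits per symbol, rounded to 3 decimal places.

Entropy H = −Σ p log₂ p ≈ 2.2570 bits.
Huffman merges: 121/1000+17/100→291/1000; 97/500+209/1000→403/1000; 291/1000+153/500→597/1000; 403/1000+597/1000→1. L = 2291/1000 ≈ 2.2910.
L − H = 2.2910 − 2.2570 = 0.034 bits.

0.034 bits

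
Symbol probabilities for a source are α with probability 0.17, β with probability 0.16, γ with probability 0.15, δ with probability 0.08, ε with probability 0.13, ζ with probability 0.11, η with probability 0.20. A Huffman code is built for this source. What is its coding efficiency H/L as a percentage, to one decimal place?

98.5%

Entropy H = −Σ p log₂ p ≈ 2.7570 bits.
Huffman merges: 2/25+11/100→19/100; 13/100+3/20→7/25; 4/25+17/100→33/100; 19/100+1/5→39/100; 7/25+33/100→61/100; 39/100+61/100→1. L = 14/5 ≈ 2.8000.
Efficiency = H/L = 2.7570/2.8000 = 98.5%.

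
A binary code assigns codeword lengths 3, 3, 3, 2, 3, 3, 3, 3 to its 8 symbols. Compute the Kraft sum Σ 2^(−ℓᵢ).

With common denominator 2^3 = 8: Σ 2^(−ℓᵢ) = 1/8 + 1/8 + 1/8 + 2/8 + 1/8 + 1/8 + 1/8 + 1/8 = 9/8 = 1.125.

1.125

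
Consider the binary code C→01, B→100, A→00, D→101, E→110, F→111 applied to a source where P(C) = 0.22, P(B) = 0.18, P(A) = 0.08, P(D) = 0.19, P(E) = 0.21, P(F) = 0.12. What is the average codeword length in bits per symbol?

2.7 bits/symbol

L̄ = Σ pᵢ·ℓᵢ = 0.22·2 + 0.18·3 + 0.08·2 + 0.19·3 + 0.21·3 + 0.12·3 = 2.7 bits/symbol.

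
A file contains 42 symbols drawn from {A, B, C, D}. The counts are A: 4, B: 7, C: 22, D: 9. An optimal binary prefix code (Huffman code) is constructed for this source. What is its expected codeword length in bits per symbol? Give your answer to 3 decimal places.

Probabilities are the counts divided by 42.
Repeatedly combine the two least-probable nodes; the expected code length is the sum of the merged weights.
merge 2/21 + 1/6 → 11/42
merge 3/14 + 11/42 → 10/21
merge 10/21 + 11/21 → 1
L = 11/42 + 10/21 + 1 = 73/42 ≈ 1.738 bits/symbol.

1.738 bits/symbol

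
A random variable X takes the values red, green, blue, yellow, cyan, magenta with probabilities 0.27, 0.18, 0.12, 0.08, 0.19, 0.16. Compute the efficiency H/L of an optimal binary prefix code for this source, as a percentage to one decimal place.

Entropy H = −Σ p log₂ p ≈ 2.4921 bits.
Huffman merges: 2/25+3/25→1/5; 4/25+9/50→17/50; 19/100+1/5→39/100; 27/100+17/50→61/100; 39/100+61/100→1. L = 127/50 ≈ 2.5400.
Efficiency = H/L = 2.4921/2.5400 = 98.1%.

98.1%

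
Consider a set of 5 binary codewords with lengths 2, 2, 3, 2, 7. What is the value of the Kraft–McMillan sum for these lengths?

0.8828125

With common denominator 2^7 = 128: Σ 2^(−ℓᵢ) = 32/128 + 32/128 + 16/128 + 32/128 + 1/128 = 113/128 = 0.8828125.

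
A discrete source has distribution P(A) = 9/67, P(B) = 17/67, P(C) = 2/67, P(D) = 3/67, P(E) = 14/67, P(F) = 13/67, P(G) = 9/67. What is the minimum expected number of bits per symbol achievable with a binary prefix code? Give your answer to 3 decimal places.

Repeatedly combine the two least-probable nodes; the expected code length is the sum of the merged weights.
merge 2/67 + 3/67 → 5/67
merge 5/67 + 9/67 → 14/67
merge 9/67 + 13/67 → 22/67
merge 14/67 + 14/67 → 28/67
merge 17/67 + 22/67 → 39/67
merge 28/67 + 39/67 → 1
L = 5/67 + 14/67 + 22/67 + 28/67 + 39/67 + 1 = 175/67 ≈ 2.612 bits/symbol.

2.612 bits/symbol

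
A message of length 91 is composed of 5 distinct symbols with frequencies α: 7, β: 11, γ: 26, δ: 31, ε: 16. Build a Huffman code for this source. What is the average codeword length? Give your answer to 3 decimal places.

2.198 bits/symbol

Probabilities are the counts divided by 91.
Repeatedly combine the two least-probable nodes; the expected code length is the sum of the merged weights.
merge 1/13 + 11/91 → 18/91
merge 16/91 + 18/91 → 34/91
merge 2/7 + 31/91 → 57/91
merge 34/91 + 57/91 → 1
L = 18/91 + 34/91 + 57/91 + 1 = 200/91 ≈ 2.198 bits/symbol.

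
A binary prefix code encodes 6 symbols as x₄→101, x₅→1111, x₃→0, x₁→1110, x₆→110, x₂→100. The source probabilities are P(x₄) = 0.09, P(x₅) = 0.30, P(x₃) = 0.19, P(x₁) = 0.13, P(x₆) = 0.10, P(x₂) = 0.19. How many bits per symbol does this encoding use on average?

3.05 bits/symbol

L̄ = Σ pᵢ·ℓᵢ = 0.09·3 + 0.30·4 + 0.19·1 + 0.13·4 + 0.10·3 + 0.19·3 = 3.05 bits/symbol.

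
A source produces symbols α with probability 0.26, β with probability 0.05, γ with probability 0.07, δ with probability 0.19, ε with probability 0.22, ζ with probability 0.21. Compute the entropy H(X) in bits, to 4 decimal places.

2.3986 bits

H = −Σ pᵢ log₂ pᵢ.
−0.26·log₂(0.26) = 0.5053
−0.05·log₂(0.05) = 0.2161
−0.07·log₂(0.07) = 0.2686
−0.19·log₂(0.19) = 0.4552
−0.22·log₂(0.22) = 0.4806
−0.21·log₂(0.21) = 0.4728
Sum ≈ 2.3986 → 2.3986 bits.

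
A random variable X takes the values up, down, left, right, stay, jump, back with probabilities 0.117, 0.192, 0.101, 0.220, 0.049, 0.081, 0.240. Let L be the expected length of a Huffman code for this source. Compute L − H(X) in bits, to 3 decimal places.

0.035 bits

Entropy H = −Σ p log₂ p ≈ 2.6350 bits.
Huffman merges: 49/1000+81/1000→13/100; 101/1000+117/1000→109/500; 13/100+24/125→161/500; 109/500+11/50→219/500; 6/25+161/500→281/500; 219/500+281/500→1. L = 267/100 ≈ 2.6700.
L − H = 2.6700 − 2.6350 = 0.035 bits.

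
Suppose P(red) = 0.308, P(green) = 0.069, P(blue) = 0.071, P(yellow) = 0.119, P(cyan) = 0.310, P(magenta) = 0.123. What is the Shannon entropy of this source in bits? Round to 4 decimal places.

2.3215 bits

H = −Σ pᵢ log₂ pᵢ.
−0.308·log₂(0.308) = 0.5233
−0.069·log₂(0.069) = 0.2662
−0.071·log₂(0.071) = 0.2709
−0.119·log₂(0.119) = 0.3654
−0.310·log₂(0.310) = 0.5238
−0.123·log₂(0.123) = 0.3719
Sum ≈ 2.3215 → 2.3215 bits.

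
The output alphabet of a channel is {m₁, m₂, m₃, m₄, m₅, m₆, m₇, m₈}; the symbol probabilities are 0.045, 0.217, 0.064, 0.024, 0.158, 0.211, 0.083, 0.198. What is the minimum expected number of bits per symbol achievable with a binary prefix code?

2.774 bits/symbol

Repeatedly combine the two least-probable nodes; the expected code length is the sum of the merged weights.
merge 3/125 + 9/200 → 69/1000
merge 8/125 + 69/1000 → 133/1000
merge 83/1000 + 133/1000 → 27/125
merge 79/500 + 99/500 → 89/250
merge 211/1000 + 27/125 → 427/1000
merge 217/1000 + 89/250 → 573/1000
merge 427/1000 + 573/1000 → 1
L = 69/1000 + 133/1000 + 27/125 + 89/250 + 427/1000 + 573/1000 + 1 = 1387/500 = 2.774 bits/symbol.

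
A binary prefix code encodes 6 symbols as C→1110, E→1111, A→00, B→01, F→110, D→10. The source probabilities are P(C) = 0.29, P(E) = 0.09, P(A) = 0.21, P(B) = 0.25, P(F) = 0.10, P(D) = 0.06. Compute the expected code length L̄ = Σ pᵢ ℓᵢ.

L̄ = Σ pᵢ·ℓᵢ = 0.29·4 + 0.09·4 + 0.21·2 + 0.25·2 + 0.10·3 + 0.06·2 = 2.86 bits/symbol.

2.86 bits/symbol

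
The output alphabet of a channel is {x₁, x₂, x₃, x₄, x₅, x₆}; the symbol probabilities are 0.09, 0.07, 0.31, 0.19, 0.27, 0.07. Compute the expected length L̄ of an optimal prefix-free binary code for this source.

Repeatedly combine the two least-probable nodes; the expected code length is the sum of the merged weights.
merge 7/100 + 7/100 → 7/50
merge 9/100 + 7/50 → 23/100
merge 19/100 + 23/100 → 21/50
merge 27/100 + 31/100 → 29/50
merge 21/50 + 29/50 → 1
L = 7/50 + 23/100 + 21/50 + 29/50 + 1 = 237/100 = 2.37 bits/symbol.

2.37 bits/symbol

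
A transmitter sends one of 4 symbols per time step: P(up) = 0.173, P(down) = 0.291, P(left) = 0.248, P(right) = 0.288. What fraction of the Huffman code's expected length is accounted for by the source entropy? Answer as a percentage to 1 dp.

Entropy H = −Σ p log₂ p ≈ 1.9722 bits.
Huffman merges: 173/1000+31/125→421/1000; 36/125+291/1000→579/1000; 421/1000+579/1000→1. L = 2 ≈ 2.0000.
Efficiency = H/L = 1.9722/2.0000 = 98.6%.

98.6%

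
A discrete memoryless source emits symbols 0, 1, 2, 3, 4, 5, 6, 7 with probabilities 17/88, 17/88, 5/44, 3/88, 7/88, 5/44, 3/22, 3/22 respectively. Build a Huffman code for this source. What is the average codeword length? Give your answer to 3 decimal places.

Repeatedly combine the two least-probable nodes; the expected code length is the sum of the merged weights.
merge 3/88 + 7/88 → 5/44
merge 5/44 + 5/44 → 5/22
merge 5/44 + 3/22 → 1/4
merge 3/22 + 17/88 → 29/88
merge 17/88 + 5/22 → 37/88
merge 1/4 + 29/88 → 51/88
merge 37/88 + 51/88 → 1
L = 5/44 + 5/22 + 1/4 + 29/88 + 37/88 + 51/88 + 1 = 257/88 ≈ 2.920 bits/symbol.

2.920 bits/symbol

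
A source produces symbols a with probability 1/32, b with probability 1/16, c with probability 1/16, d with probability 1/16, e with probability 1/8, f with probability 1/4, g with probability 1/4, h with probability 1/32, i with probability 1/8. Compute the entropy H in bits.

Each probability is a power of 1/2, so log₂(1/p) is an integer.
H = Σ p·log₂(1/p) = 1/32·5 + 1/16·4 + 1/16·4 + 1/16·4 + 1/8·3 + 1/4·2 + 1/4·2 + 1/32·5 + 1/8·3 = 2.8125 bits.

2.8125 bits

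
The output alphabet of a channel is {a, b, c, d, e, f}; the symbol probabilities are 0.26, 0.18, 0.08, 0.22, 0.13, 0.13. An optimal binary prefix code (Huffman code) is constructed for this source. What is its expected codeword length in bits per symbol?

Repeatedly combine the two least-probable nodes; the expected code length is the sum of the merged weights.
merge 2/25 + 13/100 → 21/100
merge 13/100 + 9/50 → 31/100
merge 21/100 + 11/50 → 43/100
merge 13/50 + 31/100 → 57/100
merge 43/100 + 57/100 → 1
L = 21/100 + 31/100 + 43/100 + 57/100 + 1 = 63/25 = 2.52 bits/symbol.

2.52 bits/symbol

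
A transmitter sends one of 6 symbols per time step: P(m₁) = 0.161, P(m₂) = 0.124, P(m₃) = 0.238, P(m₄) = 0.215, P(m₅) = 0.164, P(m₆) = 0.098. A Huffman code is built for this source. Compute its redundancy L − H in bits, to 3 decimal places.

0.024 bits

Entropy H = −Σ p log₂ p ≈ 2.5235 bits.
Huffman merges: 49/500+31/250→111/500; 161/1000+41/250→13/40; 43/200+111/500→437/1000; 119/500+13/40→563/1000; 437/1000+563/1000→1. L = 2547/1000 ≈ 2.5470.
L − H = 2.5470 − 2.5235 = 0.024 bits.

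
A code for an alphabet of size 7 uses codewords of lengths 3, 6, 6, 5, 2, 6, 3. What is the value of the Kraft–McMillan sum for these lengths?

With common denominator 2^6 = 64: Σ 2^(−ℓᵢ) = 8/64 + 1/64 + 1/64 + 2/64 + 16/64 + 1/64 + 8/64 = 37/64 = 0.578125.

0.578125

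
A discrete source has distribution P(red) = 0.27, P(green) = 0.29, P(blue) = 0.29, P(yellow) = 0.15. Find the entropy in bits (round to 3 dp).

H = −Σ pᵢ log₂ pᵢ.
−0.27·log₂(0.27) = 0.5100
−0.29·log₂(0.29) = 0.5179
−0.29·log₂(0.29) = 0.5179
−0.15·log₂(0.15) = 0.4105
Sum ≈ 1.9564 → 1.956 bits.

1.956 bits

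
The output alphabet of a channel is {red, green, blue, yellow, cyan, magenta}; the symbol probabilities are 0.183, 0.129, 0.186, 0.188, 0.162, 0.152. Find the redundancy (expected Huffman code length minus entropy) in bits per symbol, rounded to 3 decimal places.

0.053 bits

Entropy H = −Σ p log₂ p ≈ 2.5727 bits.
Huffman merges: 129/1000+19/125→281/1000; 81/500+183/1000→69/200; 93/500+47/250→187/500; 281/1000+69/200→313/500; 187/500+313/500→1. L = 1313/500 ≈ 2.6260.
L − H = 2.6260 − 2.5727 = 0.053 bits.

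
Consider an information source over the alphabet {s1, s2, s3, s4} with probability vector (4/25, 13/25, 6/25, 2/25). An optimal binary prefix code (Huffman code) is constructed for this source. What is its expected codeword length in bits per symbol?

Repeatedly combine the two least-probable nodes; the expected code length is the sum of the merged weights.
merge 2/25 + 4/25 → 6/25
merge 6/25 + 6/25 → 12/25
merge 12/25 + 13/25 → 1
L = 6/25 + 12/25 + 1 = 43/25 = 1.72 bits/symbol.

1.72 bits/symbol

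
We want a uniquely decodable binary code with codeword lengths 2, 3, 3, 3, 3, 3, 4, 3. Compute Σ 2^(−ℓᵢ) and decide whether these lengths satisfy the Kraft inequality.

With common denominator 2^4 = 16: Σ 2^(−ℓᵢ) = 4/16 + 2/16 + 2/16 + 2/16 + 2/16 + 2/16 + 1/16 + 2/16 = 17/16 = 1.0625.
Kraft's inequality requires Σ ≤ 1; here Σ = 1.0625 > 1, so no such prefix code exists.

1.0625; no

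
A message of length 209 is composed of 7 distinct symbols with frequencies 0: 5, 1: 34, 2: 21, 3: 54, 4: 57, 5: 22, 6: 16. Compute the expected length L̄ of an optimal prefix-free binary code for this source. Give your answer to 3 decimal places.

2.569 bits/symbol

Probabilities are the counts divided by 209.
Repeatedly combine the two least-probable nodes; the expected code length is the sum of the merged weights.
merge 5/209 + 16/209 → 21/209
merge 21/209 + 21/209 → 42/209
merge 2/19 + 34/209 → 56/209
merge 42/209 + 54/209 → 96/209
merge 56/209 + 3/11 → 113/209
merge 96/209 + 113/209 → 1
L = 21/209 + 42/209 + 56/209 + 96/209 + 113/209 + 1 = 537/209 ≈ 2.569 bits/symbol.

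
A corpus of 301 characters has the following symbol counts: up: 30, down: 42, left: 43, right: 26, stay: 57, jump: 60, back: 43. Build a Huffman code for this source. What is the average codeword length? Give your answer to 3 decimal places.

2.797 bits/symbol

Probabilities are the counts divided by 301.
Repeatedly combine the two least-probable nodes; the expected code length is the sum of the merged weights.
merge 26/301 + 30/301 → 8/43
merge 6/43 + 1/7 → 85/301
merge 1/7 + 8/43 → 99/301
merge 57/301 + 60/301 → 117/301
merge 85/301 + 99/301 → 184/301
merge 117/301 + 184/301 → 1
L = 8/43 + 85/301 + 99/301 + 117/301 + 184/301 + 1 = 842/301 ≈ 2.797 bits/symbol.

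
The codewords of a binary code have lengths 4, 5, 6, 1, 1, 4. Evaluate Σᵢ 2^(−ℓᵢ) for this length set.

With common denominator 2^6 = 64: Σ 2^(−ℓᵢ) = 4/64 + 2/64 + 1/64 + 32/64 + 32/64 + 4/64 = 75/64 = 1.171875.

1.171875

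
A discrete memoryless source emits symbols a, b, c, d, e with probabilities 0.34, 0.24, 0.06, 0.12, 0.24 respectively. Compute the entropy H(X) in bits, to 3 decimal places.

2.128 bits

H = −Σ pᵢ log₂ pᵢ.
−0.34·log₂(0.34) = 0.5292
−0.24·log₂(0.24) = 0.4941
−0.06·log₂(0.06) = 0.2435
−0.12·log₂(0.12) = 0.3671
−0.24·log₂(0.24) = 0.4941
Sum ≈ 2.1280 → 2.128 bits.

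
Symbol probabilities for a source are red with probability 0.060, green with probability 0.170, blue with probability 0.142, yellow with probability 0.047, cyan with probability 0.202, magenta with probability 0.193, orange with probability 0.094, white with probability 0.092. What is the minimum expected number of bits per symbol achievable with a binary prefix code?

2.898 bits/symbol

Repeatedly combine the two least-probable nodes; the expected code length is the sum of the merged weights.
merge 47/1000 + 3/50 → 107/1000
merge 23/250 + 47/500 → 93/500
merge 107/1000 + 71/500 → 249/1000
merge 17/100 + 93/500 → 89/250
merge 193/1000 + 101/500 → 79/200
merge 249/1000 + 89/250 → 121/200
merge 79/200 + 121/200 → 1
L = 107/1000 + 93/500 + 249/1000 + 89/250 + 79/200 + 121/200 + 1 = 1449/500 = 2.898 bits/symbol.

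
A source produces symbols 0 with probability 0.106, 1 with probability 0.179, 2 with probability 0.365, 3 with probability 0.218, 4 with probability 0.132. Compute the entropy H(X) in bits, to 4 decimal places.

2.1829 bits

H = −Σ pᵢ log₂ pᵢ.
−0.106·log₂(0.106) = 0.3432
−0.179·log₂(0.179) = 0.4443
−0.365·log₂(0.365) = 0.5307
−0.218·log₂(0.218) = 0.4791
−0.132·log₂(0.132) = 0.3856
Sum ≈ 2.1829 → 2.1829 bits.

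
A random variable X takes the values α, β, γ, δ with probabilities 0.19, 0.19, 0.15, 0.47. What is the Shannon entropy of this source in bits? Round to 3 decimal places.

H = −Σ pᵢ log₂ pᵢ.
−0.19·log₂(0.19) = 0.4552
−0.19·log₂(0.19) = 0.4552
−0.15·log₂(0.15) = 0.4105
−0.47·log₂(0.47) = 0.5120
Sum ≈ 1.8330 → 1.833 bits.

1.833 bits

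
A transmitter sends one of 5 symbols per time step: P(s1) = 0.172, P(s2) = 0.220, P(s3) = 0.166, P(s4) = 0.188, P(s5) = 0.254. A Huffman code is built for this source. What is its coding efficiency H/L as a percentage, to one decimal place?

98.5%

Entropy H = −Σ p log₂ p ≈ 2.3029 bits.
Huffman merges: 83/500+43/250→169/500; 47/250+11/50→51/125; 127/500+169/500→74/125; 51/125+74/125→1. L = 1169/500 ≈ 2.3380.
Efficiency = H/L = 2.3029/2.3380 = 98.5%.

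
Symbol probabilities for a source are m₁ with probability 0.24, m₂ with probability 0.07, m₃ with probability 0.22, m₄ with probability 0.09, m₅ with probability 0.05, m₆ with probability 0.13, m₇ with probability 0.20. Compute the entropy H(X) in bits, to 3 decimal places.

H = −Σ pᵢ log₂ pᵢ.
−0.24·log₂(0.24) = 0.4941
−0.07·log₂(0.07) = 0.2686
−0.22·log₂(0.22) = 0.4806
−0.09·log₂(0.09) = 0.3127
−0.05·log₂(0.05) = 0.2161
−0.13·log₂(0.13) = 0.3826
−0.20·log₂(0.20) = 0.4644
Sum ≈ 2.6190 → 2.619 bits.

2.619 bits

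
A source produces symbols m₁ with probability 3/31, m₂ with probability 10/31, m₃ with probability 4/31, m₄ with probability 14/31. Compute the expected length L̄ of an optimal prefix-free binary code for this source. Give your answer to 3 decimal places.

1.774 bits/symbol

Repeatedly combine the two least-probable nodes; the expected code length is the sum of the merged weights.
merge 3/31 + 4/31 → 7/31
merge 7/31 + 10/31 → 17/31
merge 14/31 + 17/31 → 1
L = 7/31 + 17/31 + 1 = 55/31 ≈ 1.774 bits/symbol.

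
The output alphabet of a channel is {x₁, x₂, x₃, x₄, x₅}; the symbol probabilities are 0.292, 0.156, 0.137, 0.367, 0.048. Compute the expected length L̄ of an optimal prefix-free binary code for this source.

Repeatedly combine the two least-probable nodes; the expected code length is the sum of the merged weights.
merge 6/125 + 137/1000 → 37/200
merge 39/250 + 37/200 → 341/1000
merge 73/250 + 341/1000 → 633/1000
merge 367/1000 + 633/1000 → 1
L = 37/200 + 341/1000 + 633/1000 + 1 = 2159/1000 = 2.159 bits/symbol.

2.159 bits/symbol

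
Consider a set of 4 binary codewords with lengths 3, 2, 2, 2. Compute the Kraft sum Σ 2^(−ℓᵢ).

0.875

With common denominator 2^3 = 8: Σ 2^(−ℓᵢ) = 1/8 + 2/8 + 2/8 + 2/8 = 7/8 = 0.875.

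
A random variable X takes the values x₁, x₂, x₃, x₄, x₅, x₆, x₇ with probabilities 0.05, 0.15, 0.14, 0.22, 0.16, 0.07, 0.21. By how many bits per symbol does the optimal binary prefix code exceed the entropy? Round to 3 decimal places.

0.021 bits

Entropy H = −Σ p log₂ p ≈ 2.6687 bits.
Huffman merges: 1/20+7/100→3/25; 3/25+7/50→13/50; 3/20+4/25→31/100; 21/100+11/50→43/100; 13/50+31/100→57/100; 43/100+57/100→1. L = 269/100 ≈ 2.6900.
L − H = 2.6900 − 2.6687 = 0.021 bits.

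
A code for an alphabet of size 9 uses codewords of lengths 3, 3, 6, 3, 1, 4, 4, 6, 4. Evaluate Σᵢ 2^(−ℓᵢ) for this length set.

1.09375

With common denominator 2^6 = 64: Σ 2^(−ℓᵢ) = 8/64 + 8/64 + 1/64 + 8/64 + 32/64 + 4/64 + 4/64 + 1/64 + 4/64 = 70/64 = 1.09375.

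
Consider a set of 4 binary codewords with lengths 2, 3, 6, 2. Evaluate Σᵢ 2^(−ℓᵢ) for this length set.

0.640625

With common denominator 2^6 = 64: Σ 2^(−ℓᵢ) = 16/64 + 8/64 + 1/64 + 16/64 = 41/64 = 0.640625.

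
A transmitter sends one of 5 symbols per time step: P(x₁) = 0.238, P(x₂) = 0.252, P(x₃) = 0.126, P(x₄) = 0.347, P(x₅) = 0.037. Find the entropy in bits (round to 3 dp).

2.076 bits

H = −Σ pᵢ log₂ pᵢ.
−0.238·log₂(0.238) = 0.4929
−0.252·log₂(0.252) = 0.5011
−0.126·log₂(0.126) = 0.3766
−0.347·log₂(0.347) = 0.5299
−0.037·log₂(0.037) = 0.1760
Sum ≈ 2.0764 → 2.076 bits.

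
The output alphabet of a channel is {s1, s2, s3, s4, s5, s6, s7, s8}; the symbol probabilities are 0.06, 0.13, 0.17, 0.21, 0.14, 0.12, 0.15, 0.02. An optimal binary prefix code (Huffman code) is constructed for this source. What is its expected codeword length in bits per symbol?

2.87 bits/symbol

Repeatedly combine the two least-probable nodes; the expected code length is the sum of the merged weights.
merge 1/50 + 3/50 → 2/25
merge 2/25 + 3/25 → 1/5
merge 13/100 + 7/50 → 27/100
merge 3/20 + 17/100 → 8/25
merge 1/5 + 21/100 → 41/100
merge 27/100 + 8/25 → 59/100
merge 41/100 + 59/100 → 1
L = 2/25 + 1/5 + 27/100 + 8/25 + 41/100 + 59/100 + 1 = 287/100 = 2.87 bits/symbol.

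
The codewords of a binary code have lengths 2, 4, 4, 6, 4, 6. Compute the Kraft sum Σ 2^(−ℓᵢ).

With common denominator 2^6 = 64: Σ 2^(−ℓᵢ) = 16/64 + 4/64 + 4/64 + 1/64 + 4/64 + 1/64 = 30/64 = 0.46875.

0.46875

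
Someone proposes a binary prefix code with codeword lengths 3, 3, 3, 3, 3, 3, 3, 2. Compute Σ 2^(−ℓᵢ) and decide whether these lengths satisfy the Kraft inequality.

With common denominator 2^3 = 8: Σ 2^(−ℓᵢ) = 1/8 + 1/8 + 1/8 + 1/8 + 1/8 + 1/8 + 1/8 + 2/8 = 9/8 = 1.125.
Kraft's inequality requires Σ ≤ 1; here Σ = 1.125 > 1, so no such prefix code exists.

1.125; no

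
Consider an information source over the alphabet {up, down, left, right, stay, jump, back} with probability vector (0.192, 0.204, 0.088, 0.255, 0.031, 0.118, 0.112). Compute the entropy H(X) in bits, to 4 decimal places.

H = −Σ pᵢ log₂ pᵢ.
−0.192·log₂(0.192) = 0.4571
−0.204·log₂(0.204) = 0.4678
−0.088·log₂(0.088) = 0.3086
−0.255·log₂(0.255) = 0.5027
−0.031·log₂(0.031) = 0.1554
−0.118·log₂(0.118) = 0.3638
−0.112·log₂(0.112) = 0.3537
Sum ≈ 2.6092 → 2.6092 bits.

2.6092 bits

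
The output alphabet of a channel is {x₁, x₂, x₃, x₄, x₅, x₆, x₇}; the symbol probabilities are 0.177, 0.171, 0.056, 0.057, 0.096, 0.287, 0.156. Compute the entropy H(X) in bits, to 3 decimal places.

2.606 bits

H = −Σ pᵢ log₂ pᵢ.
−0.177·log₂(0.177) = 0.4422
−0.171·log₂(0.171) = 0.4357
−0.056·log₂(0.056) = 0.2329
−0.057·log₂(0.057) = 0.2356
−0.096·log₂(0.096) = 0.3246
−0.287·log₂(0.287) = 0.5169
−0.156·log₂(0.156) = 0.4181
Sum ≈ 2.6059 → 2.606 bits.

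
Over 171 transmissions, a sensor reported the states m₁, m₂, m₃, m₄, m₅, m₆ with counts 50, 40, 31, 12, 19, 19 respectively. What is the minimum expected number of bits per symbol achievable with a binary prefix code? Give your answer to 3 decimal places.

Probabilities are the counts divided by 171.
Repeatedly combine the two least-probable nodes; the expected code length is the sum of the merged weights.
merge 4/57 + 1/9 → 31/171
merge 1/9 + 31/171 → 50/171
merge 31/171 + 40/171 → 71/171
merge 50/171 + 50/171 → 100/171
merge 71/171 + 100/171 → 1
L = 31/171 + 50/171 + 71/171 + 100/171 + 1 = 47/19 ≈ 2.474 bits/symbol.

2.474 bits/symbol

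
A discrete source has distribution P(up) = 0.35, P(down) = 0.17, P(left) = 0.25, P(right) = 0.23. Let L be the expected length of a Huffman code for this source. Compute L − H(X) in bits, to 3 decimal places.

0.048 bits

Entropy H = −Σ p log₂ p ≈ 1.9524 bits.
Huffman merges: 17/100+23/100→2/5; 1/4+7/20→3/5; 2/5+3/5→1. L = 2 ≈ 2.0000.
L − H = 2.0000 − 1.9524 = 0.048 bits.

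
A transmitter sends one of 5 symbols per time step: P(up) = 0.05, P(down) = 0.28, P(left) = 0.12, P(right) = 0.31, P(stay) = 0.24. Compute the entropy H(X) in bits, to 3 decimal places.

2.115 bits

H = −Σ pᵢ log₂ pᵢ.
−0.05·log₂(0.05) = 0.2161
−0.28·log₂(0.28) = 0.5142
−0.12·log₂(0.12) = 0.3671
−0.31·log₂(0.31) = 0.5238
−0.24·log₂(0.24) = 0.4941
Sum ≈ 2.1153 → 2.115 bits.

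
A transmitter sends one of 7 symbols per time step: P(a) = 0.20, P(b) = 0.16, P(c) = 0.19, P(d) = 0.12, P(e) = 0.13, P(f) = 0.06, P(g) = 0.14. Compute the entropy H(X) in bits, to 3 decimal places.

H = −Σ pᵢ log₂ pᵢ.
−0.20·log₂(0.20) = 0.4644
−0.16·log₂(0.16) = 0.4230
−0.19·log₂(0.19) = 0.4552
−0.12·log₂(0.12) = 0.3671
−0.13·log₂(0.13) = 0.3826
−0.06·log₂(0.06) = 0.2435
−0.14·log₂(0.14) = 0.3971
Sum ≈ 2.7330 → 2.733 bits.

2.733 bits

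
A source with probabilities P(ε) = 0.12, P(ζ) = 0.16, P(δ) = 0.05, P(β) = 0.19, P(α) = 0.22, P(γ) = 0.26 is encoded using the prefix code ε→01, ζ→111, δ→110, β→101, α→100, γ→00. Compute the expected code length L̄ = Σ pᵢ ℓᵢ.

2.62 bits/symbol

L̄ = Σ pᵢ·ℓᵢ = 0.12·2 + 0.16·3 + 0.05·3 + 0.19·3 + 0.22·3 + 0.26·2 = 2.62 bits/symbol.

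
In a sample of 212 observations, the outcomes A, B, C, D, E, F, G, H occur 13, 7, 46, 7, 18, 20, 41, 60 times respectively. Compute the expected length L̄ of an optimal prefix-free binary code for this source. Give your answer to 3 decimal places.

Probabilities are the counts divided by 212.
Repeatedly combine the two least-probable nodes; the expected code length is the sum of the merged weights.
merge 7/212 + 7/212 → 7/106
merge 13/212 + 7/106 → 27/212
merge 9/106 + 5/53 → 19/106
merge 27/212 + 19/106 → 65/212
merge 41/212 + 23/106 → 87/212
merge 15/53 + 65/212 → 125/212
merge 87/212 + 125/212 → 1
L = 7/106 + 27/212 + 19/106 + 65/212 + 87/212 + 125/212 + 1 = 142/53 ≈ 2.679 bits/symbol.

2.679 bits/symbol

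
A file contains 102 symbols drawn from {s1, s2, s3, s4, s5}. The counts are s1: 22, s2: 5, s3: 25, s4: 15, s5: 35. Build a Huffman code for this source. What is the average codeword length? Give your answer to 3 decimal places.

Probabilities are the counts divided by 102.
Repeatedly combine the two least-probable nodes; the expected code length is the sum of the merged weights.
merge 5/102 + 5/34 → 10/51
merge 10/51 + 11/51 → 7/17
merge 25/102 + 35/102 → 10/17
merge 7/17 + 10/17 → 1
L = 10/51 + 7/17 + 10/17 + 1 = 112/51 ≈ 2.196 bits/symbol.

2.196 bits/symbol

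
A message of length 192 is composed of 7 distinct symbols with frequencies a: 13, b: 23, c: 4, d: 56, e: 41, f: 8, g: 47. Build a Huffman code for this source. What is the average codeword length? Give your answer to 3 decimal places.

2.443 bits/symbol

Probabilities are the counts divided by 192.
Repeatedly combine the two least-probable nodes; the expected code length is the sum of the merged weights.
merge 1/48 + 1/24 → 1/16
merge 1/16 + 13/192 → 25/192
merge 23/192 + 25/192 → 1/4
merge 41/192 + 47/192 → 11/24
merge 1/4 + 7/24 → 13/24
merge 11/24 + 13/24 → 1
L = 1/16 + 25/192 + 1/4 + 11/24 + 13/24 + 1 = 469/192 ≈ 2.443 bits/symbol.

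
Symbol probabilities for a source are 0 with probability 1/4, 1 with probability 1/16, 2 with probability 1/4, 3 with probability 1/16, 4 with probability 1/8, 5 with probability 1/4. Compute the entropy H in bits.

2.375 bits

Each probability is a power of 1/2, so log₂(1/p) is an integer.
H = Σ p·log₂(1/p) = 1/4·2 + 1/16·4 + 1/4·2 + 1/16·4 + 1/8·3 + 1/4·2 = 2.375 bits.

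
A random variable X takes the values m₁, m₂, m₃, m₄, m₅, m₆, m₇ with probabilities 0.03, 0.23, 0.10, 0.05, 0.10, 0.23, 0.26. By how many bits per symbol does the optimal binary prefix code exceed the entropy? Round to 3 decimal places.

0.027 bits

Entropy H = −Σ p log₂ p ≈ 2.5129 bits.
Huffman merges: 3/100+1/20→2/25; 2/25+1/10→9/50; 1/10+9/50→7/25; 23/100+23/100→23/50; 13/50+7/25→27/50; 23/50+27/50→1. L = 127/50 ≈ 2.5400.
L − H = 2.5400 − 2.5129 = 0.027 bits.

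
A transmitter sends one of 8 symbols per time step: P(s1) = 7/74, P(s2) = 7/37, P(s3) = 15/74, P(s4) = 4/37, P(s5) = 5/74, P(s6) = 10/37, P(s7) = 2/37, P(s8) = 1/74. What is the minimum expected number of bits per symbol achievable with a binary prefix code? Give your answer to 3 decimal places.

2.730 bits/symbol

Repeatedly combine the two least-probable nodes; the expected code length is the sum of the merged weights.
merge 1/74 + 2/37 → 5/74
merge 5/74 + 5/74 → 5/37
merge 7/74 + 4/37 → 15/74
merge 5/37 + 7/37 → 12/37
merge 15/74 + 15/74 → 15/37
merge 10/37 + 12/37 → 22/37
merge 15/37 + 22/37 → 1
L = 5/74 + 5/37 + 15/74 + 12/37 + 15/37 + 22/37 + 1 = 101/37 ≈ 2.730 bits/symbol.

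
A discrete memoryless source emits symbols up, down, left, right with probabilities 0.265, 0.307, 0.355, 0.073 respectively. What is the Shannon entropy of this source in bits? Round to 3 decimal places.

1.837 bits

H = −Σ pᵢ log₂ pᵢ.
−0.265·log₂(0.265) = 0.5077
−0.307·log₂(0.307) = 0.5230
−0.355·log₂(0.355) = 0.5304
−0.073·log₂(0.073) = 0.2756
Sum ≈ 1.8368 → 1.837 bits.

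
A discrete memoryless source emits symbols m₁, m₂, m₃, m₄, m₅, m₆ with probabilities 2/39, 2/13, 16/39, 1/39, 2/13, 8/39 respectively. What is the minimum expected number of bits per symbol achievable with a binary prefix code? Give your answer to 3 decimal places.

Repeatedly combine the two least-probable nodes; the expected code length is the sum of the merged weights.
merge 1/39 + 2/39 → 1/13
merge 1/13 + 2/13 → 3/13
merge 2/13 + 8/39 → 14/39
merge 3/13 + 14/39 → 23/39
merge 16/39 + 23/39 → 1
L = 1/13 + 3/13 + 14/39 + 23/39 + 1 = 88/39 ≈ 2.256 bits/symbol.

2.256 bits/symbol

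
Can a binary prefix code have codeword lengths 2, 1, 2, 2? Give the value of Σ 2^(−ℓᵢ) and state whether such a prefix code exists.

With common denominator 2^2 = 4: Σ 2^(−ℓᵢ) = 1/4 + 2/4 + 1/4 + 1/4 = 5/4 = 1.25.
Kraft's inequality requires Σ ≤ 1; here Σ = 1.25 > 1, so no such prefix code exists.

1.25; no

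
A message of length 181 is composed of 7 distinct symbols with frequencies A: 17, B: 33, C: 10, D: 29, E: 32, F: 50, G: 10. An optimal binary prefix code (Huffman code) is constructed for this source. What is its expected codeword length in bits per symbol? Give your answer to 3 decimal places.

Probabilities are the counts divided by 181.
Repeatedly combine the two least-probable nodes; the expected code length is the sum of the merged weights.
merge 10/181 + 10/181 → 20/181
merge 17/181 + 20/181 → 37/181
merge 29/181 + 32/181 → 61/181
merge 33/181 + 37/181 → 70/181
merge 50/181 + 61/181 → 111/181
merge 70/181 + 111/181 → 1
L = 20/181 + 37/181 + 61/181 + 70/181 + 111/181 + 1 = 480/181 ≈ 2.652 bits/symbol.

2.652 bits/symbol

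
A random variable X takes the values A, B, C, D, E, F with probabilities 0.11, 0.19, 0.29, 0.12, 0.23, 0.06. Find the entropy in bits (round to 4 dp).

H = −Σ pᵢ log₂ pᵢ.
−0.11·log₂(0.11) = 0.3503
−0.19·log₂(0.19) = 0.4552
−0.29·log₂(0.29) = 0.5179
−0.12·log₂(0.12) = 0.3671
−0.23·log₂(0.23) = 0.4877
−0.06·log₂(0.06) = 0.2435
Sum ≈ 2.4217 → 2.4217 bits.

2.4217 bits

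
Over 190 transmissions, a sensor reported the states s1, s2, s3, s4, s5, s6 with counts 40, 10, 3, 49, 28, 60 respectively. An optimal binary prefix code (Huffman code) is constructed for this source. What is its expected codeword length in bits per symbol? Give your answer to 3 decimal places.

2.284 bits/symbol

Probabilities are the counts divided by 190.
Repeatedly combine the two least-probable nodes; the expected code length is the sum of the merged weights.
merge 3/190 + 1/19 → 13/190
merge 13/190 + 14/95 → 41/190
merge 4/19 + 41/190 → 81/190
merge 49/190 + 6/19 → 109/190
merge 81/190 + 109/190 → 1
L = 13/190 + 41/190 + 81/190 + 109/190 + 1 = 217/95 ≈ 2.284 bits/symbol.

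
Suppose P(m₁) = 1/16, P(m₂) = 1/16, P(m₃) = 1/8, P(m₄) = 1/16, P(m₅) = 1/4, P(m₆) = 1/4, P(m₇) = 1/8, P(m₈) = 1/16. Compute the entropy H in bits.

2.75 bits

Each probability is a power of 1/2, so log₂(1/p) is an integer.
H = Σ p·log₂(1/p) = 1/16·4 + 1/16·4 + 1/8·3 + 1/16·4 + 1/4·2 + 1/4·2 + 1/8·3 + 1/16·4 = 2.75 bits.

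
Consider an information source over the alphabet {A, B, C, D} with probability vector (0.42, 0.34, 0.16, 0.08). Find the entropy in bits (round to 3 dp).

H = −Σ pᵢ log₂ pᵢ.
−0.42·log₂(0.42) = 0.5256
−0.34·log₂(0.34) = 0.5292
−0.16·log₂(0.16) = 0.4230
−0.08·log₂(0.08) = 0.2915
Sum ≈ 1.7693 → 1.769 bits.

1.769 bits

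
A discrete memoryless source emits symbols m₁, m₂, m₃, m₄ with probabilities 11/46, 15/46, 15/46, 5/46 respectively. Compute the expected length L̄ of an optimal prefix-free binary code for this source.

2 bits/symbol

Repeatedly combine the two least-probable nodes; the expected code length is the sum of the merged weights.
merge 5/46 + 11/46 → 8/23
merge 15/46 + 15/46 → 15/23
merge 8/23 + 15/23 → 1
L = 8/23 + 15/23 + 1 = 2 bits/symbol.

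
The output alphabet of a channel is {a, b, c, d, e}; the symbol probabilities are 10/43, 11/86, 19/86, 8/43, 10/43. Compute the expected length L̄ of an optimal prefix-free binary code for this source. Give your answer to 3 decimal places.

2.314 bits/symbol

Repeatedly combine the two least-probable nodes; the expected code length is the sum of the merged weights.
merge 11/86 + 8/43 → 27/86
merge 19/86 + 10/43 → 39/86
merge 10/43 + 27/86 → 47/86
merge 39/86 + 47/86 → 1
L = 27/86 + 39/86 + 47/86 + 1 = 199/86 ≈ 2.314 bits/symbol.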